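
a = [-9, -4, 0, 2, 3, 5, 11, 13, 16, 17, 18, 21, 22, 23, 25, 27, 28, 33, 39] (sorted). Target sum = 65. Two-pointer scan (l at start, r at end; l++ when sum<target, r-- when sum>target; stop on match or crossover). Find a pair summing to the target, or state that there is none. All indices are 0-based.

no pair

l=0 r=18: -9+39=30 <65, l++
l=1 r=18: -4+39=35 <65, l++
l=2 r=18: 0+39=39 <65, l++
l=3 r=18: 2+39=41 <65, l++
l=4 r=18: 3+39=42 <65, l++
l=5 r=18: 5+39=44 <65, l++
l=6 r=18: 11+39=50 <65, l++
l=7 r=18: 13+39=52 <65, l++
l=8 r=18: 16+39=55 <65, l++
l=9 r=18: 17+39=56 <65, l++
l=10 r=18: 18+39=57 <65, l++
l=11 r=18: 21+39=60 <65, l++
l=12 r=18: 22+39=61 <65, l++
l=13 r=18: 23+39=62 <65, l++
l=14 r=18: 25+39=64 <65, l++
l=15 r=18: 27+39=66 >65, r--
l=15 r=17: 27+33=60 <65, l++
l=16 r=17: 28+33=61 <65, l++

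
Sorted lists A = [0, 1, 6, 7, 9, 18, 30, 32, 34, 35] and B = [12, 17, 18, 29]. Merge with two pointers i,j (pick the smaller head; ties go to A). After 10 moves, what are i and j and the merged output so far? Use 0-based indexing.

[i=0,j=0] A[i]=0<=B[j]=12 take 0 → i++
[i=1,j=0] A[i]=1<=B[j]=12 take 1 → i++
[i=2,j=0] A[i]=6<=B[j]=12 take 6 → i++
[i=3,j=0] A[i]=7<=B[j]=12 take 7 → i++
[i=4,j=0] A[i]=9<=B[j]=12 take 9 → i++
[i=5,j=0] A[i]=18>B[j]=12 take 12 → j++
[i=5,j=1] A[i]=18>B[j]=17 take 17 → j++
[i=5,j=2] A[i]=18<=B[j]=18 take 18 → i++
[i=6,j=2] A[i]=30>B[j]=18 take 18 → j++
[i=6,j=3] A[i]=30>B[j]=29 take 29 → j++

i=6, j=4, merged so far=[0, 1, 6, 7, 9, 12, 17, 18, 18, 29]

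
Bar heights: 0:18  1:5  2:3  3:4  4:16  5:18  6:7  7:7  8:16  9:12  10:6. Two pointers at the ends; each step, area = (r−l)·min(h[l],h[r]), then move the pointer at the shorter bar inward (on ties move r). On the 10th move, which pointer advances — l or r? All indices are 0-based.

r

l=0 r=10: min(18,6)*10=60 best=60 *, r--
l=0 r=9: min(18,12)*9=108 best=108 *, r--
l=0 r=8: min(18,16)*8=128 best=128 *, r--
l=0 r=7: min(18,7)*7=49 best=128, r--
l=0 r=6: min(18,7)*6=42 best=128, r--
l=0 r=5: min(18,18)*5=90 best=128, r--
l=0 r=4: min(18,16)*4=64 best=128, r--
l=0 r=3: min(18,4)*3=12 best=128, r--
l=0 r=2: min(18,3)*2=6 best=128, r--
l=0 r=1: min(18,5)*1=5 best=128, r--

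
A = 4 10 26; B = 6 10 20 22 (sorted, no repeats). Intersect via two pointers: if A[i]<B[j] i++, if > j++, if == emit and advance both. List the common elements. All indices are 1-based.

intersection = [10]

[i=1,j=1] 4<6 → i++
[i=2,j=1] 10>6 → j++
[i=2,j=2] 10==10 emit → i++,j++
[i=3,j=3] 26>20 → j++
[i=3,j=4] 26>22 → j++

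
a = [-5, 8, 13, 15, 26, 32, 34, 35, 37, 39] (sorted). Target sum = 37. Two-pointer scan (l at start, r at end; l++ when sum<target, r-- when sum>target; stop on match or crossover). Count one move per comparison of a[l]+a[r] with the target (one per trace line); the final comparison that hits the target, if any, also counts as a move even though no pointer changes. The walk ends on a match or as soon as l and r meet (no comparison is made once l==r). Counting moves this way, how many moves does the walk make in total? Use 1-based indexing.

[1,10] -5+39=34 <37 → l++
[2,10] 8+39=47 >37 → r--
[2,9] 8+37=45 >37 → r--
[2,8] 8+35=43 >37 → r--
[2,7] 8+34=42 >37 → r--
[2,6] 8+32=40 >37 → r--
[2,5] 8+26=34 <37 → l++
[3,5] 13+26=39 >37 → r--
[3,4] 13+15=28 <37 → l++

9 moves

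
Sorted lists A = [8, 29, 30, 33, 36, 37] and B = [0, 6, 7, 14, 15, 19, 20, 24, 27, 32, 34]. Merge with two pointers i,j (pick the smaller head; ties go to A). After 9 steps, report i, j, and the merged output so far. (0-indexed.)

i=0 j=0: A[i]=8>B[j]=0 take 0, j++
i=0 j=1: A[i]=8>B[j]=6 take 6, j++
i=0 j=2: A[i]=8>B[j]=7 take 7, j++
i=0 j=3: A[i]=8<=B[j]=14 take 8, i++
i=1 j=3: A[i]=29>B[j]=14 take 14, j++
i=1 j=4: A[i]=29>B[j]=15 take 15, j++
i=1 j=5: A[i]=29>B[j]=19 take 19, j++
i=1 j=6: A[i]=29>B[j]=20 take 20, j++
i=1 j=7: A[i]=29>B[j]=24 take 24, j++

i=1, j=8, merged so far=[0, 6, 7, 8, 14, 15, 19, 20, 24]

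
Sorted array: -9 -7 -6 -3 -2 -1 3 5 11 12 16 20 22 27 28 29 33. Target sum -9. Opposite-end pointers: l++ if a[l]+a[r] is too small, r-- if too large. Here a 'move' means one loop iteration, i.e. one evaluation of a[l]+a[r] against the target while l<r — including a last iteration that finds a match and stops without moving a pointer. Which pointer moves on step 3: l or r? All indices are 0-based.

[0,16] -9+33=24 >-9 → r--
[0,15] -9+29=20 >-9 → r--
[0,14] -9+28=19 >-9 → r--

r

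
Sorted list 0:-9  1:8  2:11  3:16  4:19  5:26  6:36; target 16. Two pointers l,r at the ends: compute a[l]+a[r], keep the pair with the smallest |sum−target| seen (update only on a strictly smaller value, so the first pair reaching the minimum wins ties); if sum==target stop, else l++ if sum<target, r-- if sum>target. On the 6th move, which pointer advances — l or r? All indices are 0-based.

l=0 r=6: -9+36=27 d=11 *, r--
l=0 r=5: -9+26=17 d=1 *, r--
l=0 r=4: -9+19=10 d=6, l++
l=1 r=4: 8+19=27 d=11, r--
l=1 r=3: 8+16=24 d=8, r--
l=1 r=2: 8+11=19 d=3, r--

r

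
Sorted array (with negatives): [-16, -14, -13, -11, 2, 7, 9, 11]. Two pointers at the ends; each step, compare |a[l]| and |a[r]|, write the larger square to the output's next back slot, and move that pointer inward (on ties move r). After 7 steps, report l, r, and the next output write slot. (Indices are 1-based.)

l=5, r=5, next write slot=1

[1,8] |-16|>|11| out[8]=256 → l++
[2,8] |-14|>|11| out[7]=196 → l++
[3,8] |-13|>|11| out[6]=169 → l++
[4,8] |-11|<=|11| out[5]=121 → r--
[4,7] |-11|>|9| out[4]=121 → l++
[5,7] |2|<=|9| out[3]=81 → r--
[5,6] |2|<=|7| out[2]=49 → r--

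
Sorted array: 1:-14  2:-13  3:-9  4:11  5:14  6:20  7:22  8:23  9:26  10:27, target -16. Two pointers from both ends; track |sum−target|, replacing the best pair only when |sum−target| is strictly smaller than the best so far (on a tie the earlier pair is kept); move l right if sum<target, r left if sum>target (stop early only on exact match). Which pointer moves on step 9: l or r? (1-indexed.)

l=1 r=10: -14+27=13 d=29 *, r--
l=1 r=9: -14+26=12 d=28 *, r--
l=1 r=8: -14+23=9 d=25 *, r--
l=1 r=7: -14+22=8 d=24 *, r--
l=1 r=6: -14+20=6 d=22 *, r--
l=1 r=5: -14+14=0 d=16 *, r--
l=1 r=4: -14+11=-3 d=13 *, r--
l=1 r=3: -14+-9=-23 d=7 *, l++
l=2 r=3: -13+-9=-22 d=6 *, l++

l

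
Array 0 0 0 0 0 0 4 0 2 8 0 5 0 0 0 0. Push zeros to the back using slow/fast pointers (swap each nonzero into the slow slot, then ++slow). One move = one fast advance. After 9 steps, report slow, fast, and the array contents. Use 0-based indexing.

slow=2, fast=9, a=[4, 2, 0, 0, 0, 0, 0, 0, 0, 8, 0, 5, 0, 0, 0, 0]

slow=0 fast=0: a[fast]=0, fast++
slow=0 fast=1: a[fast]=0, fast++
slow=0 fast=2: a[fast]=0, fast++
slow=0 fast=3: a[fast]=0, fast++
slow=0 fast=4: a[fast]=0, fast++
slow=0 fast=5: a[fast]=0, fast++
slow=0 fast=6: a[fast]=4≠0 swap→a[0]=4, slow++,fast++
slow=1 fast=7: a[fast]=0, fast++
slow=1 fast=8: a[fast]=2≠0 swap→a[1]=2, slow++,fast++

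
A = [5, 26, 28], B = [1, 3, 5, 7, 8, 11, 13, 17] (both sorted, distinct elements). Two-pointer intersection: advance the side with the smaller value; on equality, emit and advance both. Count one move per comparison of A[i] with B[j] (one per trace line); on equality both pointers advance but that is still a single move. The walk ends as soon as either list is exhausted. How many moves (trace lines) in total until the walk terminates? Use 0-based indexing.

8 moves

i=0 j=0: 5>1, j++
i=0 j=1: 5>3, j++
i=0 j=2: 5==5 emit, i++,j++
i=1 j=3: 26>7, j++
i=1 j=4: 26>8, j++
i=1 j=5: 26>11, j++
i=1 j=6: 26>13, j++
i=1 j=7: 26>17, j++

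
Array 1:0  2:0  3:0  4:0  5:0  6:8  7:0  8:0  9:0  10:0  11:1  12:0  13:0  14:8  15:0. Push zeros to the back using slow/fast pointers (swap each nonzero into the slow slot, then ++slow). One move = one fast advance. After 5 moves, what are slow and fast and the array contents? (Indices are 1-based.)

(s=1,f=1) a[fast]=0 → fast++
(s=1,f=2) a[fast]=0 → fast++
(s=1,f=3) a[fast]=0 → fast++
(s=1,f=4) a[fast]=0 → fast++
(s=1,f=5) a[fast]=0 → fast++

slow=1, fast=6, a=[0, 0, 0, 0, 0, 8, 0, 0, 0, 0, 1, 0, 0, 8, 0]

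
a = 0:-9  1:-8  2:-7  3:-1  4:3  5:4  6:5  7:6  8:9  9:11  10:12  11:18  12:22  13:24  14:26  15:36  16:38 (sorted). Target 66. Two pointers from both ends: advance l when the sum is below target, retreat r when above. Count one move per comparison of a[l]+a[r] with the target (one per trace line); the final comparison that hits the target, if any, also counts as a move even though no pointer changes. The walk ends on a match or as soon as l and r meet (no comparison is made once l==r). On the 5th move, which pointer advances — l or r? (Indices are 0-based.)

[0,16] -9+38=29 <66 → l++
[1,16] -8+38=30 <66 → l++
[2,16] -7+38=31 <66 → l++
[3,16] -1+38=37 <66 → l++
[4,16] 3+38=41 <66 → l++

l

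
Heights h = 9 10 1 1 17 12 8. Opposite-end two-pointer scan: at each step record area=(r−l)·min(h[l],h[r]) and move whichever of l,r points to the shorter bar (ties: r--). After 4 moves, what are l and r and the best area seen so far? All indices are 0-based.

l=3, r=5, best area=48

[0,6] min(9,8)*6=48 best=48 * → r--
[0,5] min(9,12)*5=45 best=48 → l++
[1,5] min(10,12)*4=40 best=48 → l++
[2,5] min(1,12)*3=3 best=48 → l++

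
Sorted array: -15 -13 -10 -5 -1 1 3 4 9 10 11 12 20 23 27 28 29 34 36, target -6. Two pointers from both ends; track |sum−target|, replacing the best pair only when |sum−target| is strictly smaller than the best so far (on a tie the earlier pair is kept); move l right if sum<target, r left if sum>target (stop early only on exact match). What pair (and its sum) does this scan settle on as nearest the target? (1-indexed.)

[1,19] -15+36=21 d=27 * → r--
[1,18] -15+34=19 d=25 * → r--
[1,17] -15+29=14 d=20 * → r--
[1,16] -15+28=13 d=19 * → r--
[1,15] -15+27=12 d=18 * → r--
[1,14] -15+23=8 d=14 * → r--
[1,13] -15+20=5 d=11 * → r--
[1,12] -15+12=-3 d=3 * → r--
[1,11] -15+11=-4 d=2 * → r--
[1,10] -15+10=-5 d=1 * → r--
[1,9] -15+9=-6 d=0 * → stop

pair (-15, 9) with sum -6 (|Δ|=0)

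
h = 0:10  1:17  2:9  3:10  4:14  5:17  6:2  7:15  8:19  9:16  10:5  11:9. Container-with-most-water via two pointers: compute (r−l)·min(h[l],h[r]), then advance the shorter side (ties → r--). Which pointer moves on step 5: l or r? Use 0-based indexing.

l

[0,11] min(10,9)*11=99 best=99 * → r--
[0,10] min(10,5)*10=50 best=99 → r--
[0,9] min(10,16)*9=90 best=99 → l++
[1,9] min(17,16)*8=128 best=128 * → r--
[1,8] min(17,19)*7=119 best=128 → l++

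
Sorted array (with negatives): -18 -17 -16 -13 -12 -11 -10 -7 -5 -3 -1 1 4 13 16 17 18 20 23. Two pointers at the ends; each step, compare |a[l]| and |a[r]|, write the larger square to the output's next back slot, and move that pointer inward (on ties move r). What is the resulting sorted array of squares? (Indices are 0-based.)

[0,18] |-18|<=|23| out[18]=529 → r--
[0,17] |-18|<=|20| out[17]=400 → r--
[0,16] |-18|<=|18| out[16]=324 → r--
[0,15] |-18|>|17| out[15]=324 → l++
[1,15] |-17|<=|17| out[14]=289 → r--
[1,14] |-17|>|16| out[13]=289 → l++
[2,14] |-16|<=|16| out[12]=256 → r--
[2,13] |-16|>|13| out[11]=256 → l++
[3,13] |-13|<=|13| out[10]=169 → r--
[3,12] |-13|>|4| out[9]=169 → l++
[4,12] |-12|>|4| out[8]=144 → l++
[5,12] |-11|>|4| out[7]=121 → l++
[6,12] |-10|>|4| out[6]=100 → l++
[7,12] |-7|>|4| out[5]=49 → l++
[8,12] |-5|>|4| out[4]=25 → l++
[9,12] |-3|<=|4| out[3]=16 → r--
[9,11] |-3|>|1| out[2]=9 → l++
[10,11] |-1|<=|1| out[1]=1 → r--
[10,10] |-1|<=|-1| out[0]=1 → r--

[1, 1, 9, 16, 25, 49, 100, 121, 144, 169, 169, 256, 256, 289, 289, 324, 324, 400, 529]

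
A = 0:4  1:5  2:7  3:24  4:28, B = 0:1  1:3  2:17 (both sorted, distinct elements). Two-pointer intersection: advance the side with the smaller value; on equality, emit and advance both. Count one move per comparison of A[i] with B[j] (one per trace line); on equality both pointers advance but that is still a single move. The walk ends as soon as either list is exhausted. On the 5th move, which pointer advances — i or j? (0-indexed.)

[i=0,j=0] 4>1 → j++
[i=0,j=1] 4>3 → j++
[i=0,j=2] 4<17 → i++
[i=1,j=2] 5<17 → i++
[i=2,j=2] 7<17 → i++

i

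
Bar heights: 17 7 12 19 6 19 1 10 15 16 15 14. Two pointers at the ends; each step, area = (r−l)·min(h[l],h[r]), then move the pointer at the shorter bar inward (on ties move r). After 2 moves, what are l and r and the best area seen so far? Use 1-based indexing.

[1,12] min(17,14)*11=154 best=154 * → r--
[1,11] min(17,15)*10=150 best=154 → r--

l=1, r=10, best area=154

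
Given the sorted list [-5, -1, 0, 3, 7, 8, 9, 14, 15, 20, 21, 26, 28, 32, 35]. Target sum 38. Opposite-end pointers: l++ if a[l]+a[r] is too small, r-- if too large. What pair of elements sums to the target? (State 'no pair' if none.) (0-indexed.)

l=0 r=14: -5+35=30 <38, l++
l=1 r=14: -1+35=34 <38, l++
l=2 r=14: 0+35=35 <38, l++
l=3 r=14: 3+35=38, found

(3, 35)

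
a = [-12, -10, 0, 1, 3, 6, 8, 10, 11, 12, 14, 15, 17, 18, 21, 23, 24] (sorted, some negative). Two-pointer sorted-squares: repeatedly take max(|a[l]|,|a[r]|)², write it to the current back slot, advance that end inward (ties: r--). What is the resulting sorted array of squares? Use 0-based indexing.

l=0 r=16: |-12|<=|24| out[16]=576, r--
l=0 r=15: |-12|<=|23| out[15]=529, r--
l=0 r=14: |-12|<=|21| out[14]=441, r--
l=0 r=13: |-12|<=|18| out[13]=324, r--
l=0 r=12: |-12|<=|17| out[12]=289, r--
l=0 r=11: |-12|<=|15| out[11]=225, r--
l=0 r=10: |-12|<=|14| out[10]=196, r--
l=0 r=9: |-12|<=|12| out[9]=144, r--
l=0 r=8: |-12|>|11| out[8]=144, l++
l=1 r=8: |-10|<=|11| out[7]=121, r--
l=1 r=7: |-10|<=|10| out[6]=100, r--
l=1 r=6: |-10|>|8| out[5]=100, l++
l=2 r=6: |0|<=|8| out[4]=64, r--
l=2 r=5: |0|<=|6| out[3]=36, r--
l=2 r=4: |0|<=|3| out[2]=9, r--
l=2 r=3: |0|<=|1| out[1]=1, r--
l=2 r=2: |0|<=|0| out[0]=0, r--

[0, 1, 9, 36, 64, 100, 100, 121, 144, 144, 196, 225, 289, 324, 441, 529, 576]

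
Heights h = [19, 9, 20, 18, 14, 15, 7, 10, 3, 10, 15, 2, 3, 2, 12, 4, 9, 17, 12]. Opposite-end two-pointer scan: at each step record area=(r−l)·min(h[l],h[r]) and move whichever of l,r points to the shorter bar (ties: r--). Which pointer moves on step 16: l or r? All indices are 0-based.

[0,18] min(19,12)*18=216 best=216 * → r--
[0,17] min(19,17)*17=289 best=289 * → r--
[0,16] min(19,9)*16=144 best=289 → r--
[0,15] min(19,4)*15=60 best=289 → r--
[0,14] min(19,12)*14=168 best=289 → r--
[0,13] min(19,2)*13=26 best=289 → r--
[0,12] min(19,3)*12=36 best=289 → r--
[0,11] min(19,2)*11=22 best=289 → r--
[0,10] min(19,15)*10=150 best=289 → r--
[0,9] min(19,10)*9=90 best=289 → r--
[0,8] min(19,3)*8=24 best=289 → r--
[0,7] min(19,10)*7=70 best=289 → r--
[0,6] min(19,7)*6=42 best=289 → r--
[0,5] min(19,15)*5=75 best=289 → r--
[0,4] min(19,14)*4=56 best=289 → r--
[0,3] min(19,18)*3=54 best=289 → r--

r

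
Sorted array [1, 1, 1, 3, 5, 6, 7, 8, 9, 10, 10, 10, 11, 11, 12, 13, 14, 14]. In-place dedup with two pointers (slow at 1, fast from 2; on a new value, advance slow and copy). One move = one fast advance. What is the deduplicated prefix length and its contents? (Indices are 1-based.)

slow=1 fast=2: a[fast]=1=a[slow] dup, fast++
slow=1 fast=3: a[fast]=1=a[slow] dup, fast++
slow=1 fast=4: a[fast]=3≠a[slow]=1 write a[2]=3, slow++,fast++
slow=2 fast=5: a[fast]=5≠a[slow]=3 write a[3]=5, slow++,fast++
slow=3 fast=6: a[fast]=6≠a[slow]=5 write a[4]=6, slow++,fast++
slow=4 fast=7: a[fast]=7≠a[slow]=6 write a[5]=7, slow++,fast++
slow=5 fast=8: a[fast]=8≠a[slow]=7 write a[6]=8, slow++,fast++
slow=6 fast=9: a[fast]=9≠a[slow]=8 write a[7]=9, slow++,fast++
slow=7 fast=10: a[fast]=10≠a[slow]=9 write a[8]=10, slow++,fast++
slow=8 fast=11: a[fast]=10=a[slow] dup, fast++
slow=8 fast=12: a[fast]=10=a[slow] dup, fast++
slow=8 fast=13: a[fast]=11≠a[slow]=10 write a[9]=11, slow++,fast++
slow=9 fast=14: a[fast]=11=a[slow] dup, fast++
slow=9 fast=15: a[fast]=12≠a[slow]=11 write a[10]=12, slow++,fast++
slow=10 fast=16: a[fast]=13≠a[slow]=12 write a[11]=13, slow++,fast++
slow=11 fast=17: a[fast]=14≠a[slow]=13 write a[12]=14, slow++,fast++
slow=12 fast=18: a[fast]=14=a[slow] dup, fast++

length 12; prefix = [1, 3, 5, 6, 7, 8, 9, 10, 11, 12, 13, 14]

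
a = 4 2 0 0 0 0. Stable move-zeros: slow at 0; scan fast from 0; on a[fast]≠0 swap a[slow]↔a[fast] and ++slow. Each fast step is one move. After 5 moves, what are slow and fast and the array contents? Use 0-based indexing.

slow=0 fast=0: a[fast]=4≠0 swap→a[0]=4, slow++,fast++
slow=1 fast=1: a[fast]=2≠0 swap→a[1]=2, slow++,fast++
slow=2 fast=2: a[fast]=0, fast++
slow=2 fast=3: a[fast]=0, fast++
slow=2 fast=4: a[fast]=0, fast++

slow=2, fast=5, a=[4, 2, 0, 0, 0, 0]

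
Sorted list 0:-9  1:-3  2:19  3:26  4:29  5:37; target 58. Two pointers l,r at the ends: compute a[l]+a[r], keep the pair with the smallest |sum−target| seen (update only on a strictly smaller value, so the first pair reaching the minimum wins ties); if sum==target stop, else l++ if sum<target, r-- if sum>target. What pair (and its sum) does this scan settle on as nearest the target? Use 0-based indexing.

l=0 r=5: -9+37=28 d=30 *, l++
l=1 r=5: -3+37=34 d=24 *, l++
l=2 r=5: 19+37=56 d=2 *, l++
l=3 r=5: 26+37=63 d=5, r--
l=3 r=4: 26+29=55 d=3, l++

pair (19, 37) with sum 56 (|Δ|=2)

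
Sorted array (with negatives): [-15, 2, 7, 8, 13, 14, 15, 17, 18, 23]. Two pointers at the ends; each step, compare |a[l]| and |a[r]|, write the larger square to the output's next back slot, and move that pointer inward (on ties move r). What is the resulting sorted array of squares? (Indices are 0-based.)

l=0 r=9: |-15|<=|23| out[9]=529, r--
l=0 r=8: |-15|<=|18| out[8]=324, r--
l=0 r=7: |-15|<=|17| out[7]=289, r--
l=0 r=6: |-15|<=|15| out[6]=225, r--
l=0 r=5: |-15|>|14| out[5]=225, l++
l=1 r=5: |2|<=|14| out[4]=196, r--
l=1 r=4: |2|<=|13| out[3]=169, r--
l=1 r=3: |2|<=|8| out[2]=64, r--
l=1 r=2: |2|<=|7| out[1]=49, r--
l=1 r=1: |2|<=|2| out[0]=4, r--

[4, 49, 64, 169, 196, 225, 225, 289, 324, 529]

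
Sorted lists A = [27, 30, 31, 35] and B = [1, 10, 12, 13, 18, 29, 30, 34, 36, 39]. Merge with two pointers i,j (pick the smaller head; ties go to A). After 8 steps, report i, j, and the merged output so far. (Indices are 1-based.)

i=3, j=7, merged so far=[1, 10, 12, 13, 18, 27, 29, 30]

i=1 j=1: A[i]=27>B[j]=1 take 1, j++
i=1 j=2: A[i]=27>B[j]=10 take 10, j++
i=1 j=3: A[i]=27>B[j]=12 take 12, j++
i=1 j=4: A[i]=27>B[j]=13 take 13, j++
i=1 j=5: A[i]=27>B[j]=18 take 18, j++
i=1 j=6: A[i]=27<=B[j]=29 take 27, i++
i=2 j=6: A[i]=30>B[j]=29 take 29, j++
i=2 j=7: A[i]=30<=B[j]=30 take 30, i++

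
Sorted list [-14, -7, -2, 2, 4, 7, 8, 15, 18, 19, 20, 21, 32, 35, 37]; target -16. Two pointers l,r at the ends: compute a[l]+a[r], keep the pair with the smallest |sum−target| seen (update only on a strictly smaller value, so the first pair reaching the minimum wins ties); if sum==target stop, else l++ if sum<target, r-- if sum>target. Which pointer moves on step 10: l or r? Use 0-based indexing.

r

[0,14] -14+37=23 d=39 * → r--
[0,13] -14+35=21 d=37 * → r--
[0,12] -14+32=18 d=34 * → r--
[0,11] -14+21=7 d=23 * → r--
[0,10] -14+20=6 d=22 * → r--
[0,9] -14+19=5 d=21 * → r--
[0,8] -14+18=4 d=20 * → r--
[0,7] -14+15=1 d=17 * → r--
[0,6] -14+8=-6 d=10 * → r--
[0,5] -14+7=-7 d=9 * → r--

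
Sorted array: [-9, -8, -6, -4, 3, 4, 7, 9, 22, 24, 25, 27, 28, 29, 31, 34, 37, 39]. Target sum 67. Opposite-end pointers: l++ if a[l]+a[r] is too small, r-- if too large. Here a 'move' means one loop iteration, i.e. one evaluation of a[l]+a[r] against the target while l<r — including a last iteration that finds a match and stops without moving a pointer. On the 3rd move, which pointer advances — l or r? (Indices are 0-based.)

l

[0,17] -9+39=30 <67 → l++
[1,17] -8+39=31 <67 → l++
[2,17] -6+39=33 <67 → l++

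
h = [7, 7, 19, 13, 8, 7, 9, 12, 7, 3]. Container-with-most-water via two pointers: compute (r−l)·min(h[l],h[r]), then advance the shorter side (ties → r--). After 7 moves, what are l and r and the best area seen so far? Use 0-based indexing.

[0,9] min(7,3)*9=27 best=27 * → r--
[0,8] min(7,7)*8=56 best=56 * → r--
[0,7] min(7,12)*7=49 best=56 → l++
[1,7] min(7,12)*6=42 best=56 → l++
[2,7] min(19,12)*5=60 best=60 * → r--
[2,6] min(19,9)*4=36 best=60 → r--
[2,5] min(19,7)*3=21 best=60 → r--

l=2, r=4, best area=60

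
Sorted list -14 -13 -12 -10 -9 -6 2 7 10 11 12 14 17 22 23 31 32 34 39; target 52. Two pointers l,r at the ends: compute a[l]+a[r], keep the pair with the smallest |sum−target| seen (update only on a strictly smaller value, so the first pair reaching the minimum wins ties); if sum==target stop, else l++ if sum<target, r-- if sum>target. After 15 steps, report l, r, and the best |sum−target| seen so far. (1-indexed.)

[1,19] -14+39=25 d=27 * → l++
[2,19] -13+39=26 d=26 * → l++
[3,19] -12+39=27 d=25 * → l++
[4,19] -10+39=29 d=23 * → l++
[5,19] -9+39=30 d=22 * → l++
[6,19] -6+39=33 d=19 * → l++
[7,19] 2+39=41 d=11 * → l++
[8,19] 7+39=46 d=6 * → l++
[9,19] 10+39=49 d=3 * → l++
[10,19] 11+39=50 d=2 * → l++
[11,19] 12+39=51 d=1 * → l++
[12,19] 14+39=53 d=1 → r--
[12,18] 14+34=48 d=4 → l++
[13,18] 17+34=51 d=1 → l++
[14,18] 22+34=56 d=4 → r--

l=14, r=17, best |Δ|=1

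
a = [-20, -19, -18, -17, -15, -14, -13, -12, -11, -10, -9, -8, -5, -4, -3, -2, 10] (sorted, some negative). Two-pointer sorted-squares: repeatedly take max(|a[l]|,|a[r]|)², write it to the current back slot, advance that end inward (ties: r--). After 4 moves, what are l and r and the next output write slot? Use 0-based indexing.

l=0 r=16: |-20|>|10| out[16]=400, l++
l=1 r=16: |-19|>|10| out[15]=361, l++
l=2 r=16: |-18|>|10| out[14]=324, l++
l=3 r=16: |-17|>|10| out[13]=289, l++

l=4, r=16, next write slot=12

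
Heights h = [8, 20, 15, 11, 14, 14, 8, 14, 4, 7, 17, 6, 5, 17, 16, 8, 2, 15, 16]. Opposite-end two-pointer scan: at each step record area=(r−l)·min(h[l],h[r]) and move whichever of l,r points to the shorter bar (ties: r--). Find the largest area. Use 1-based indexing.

max area = 272

l=1 r=19: min(8,16)*18=144 best=144 *, l++
l=2 r=19: min(20,16)*17=272 best=272 *, r--
l=2 r=18: min(20,15)*16=240 best=272, r--
l=2 r=17: min(20,2)*15=30 best=272, r--
l=2 r=16: min(20,8)*14=112 best=272, r--
l=2 r=15: min(20,16)*13=208 best=272, r--
l=2 r=14: min(20,17)*12=204 best=272, r--
l=2 r=13: min(20,5)*11=55 best=272, r--
l=2 r=12: min(20,6)*10=60 best=272, r--
l=2 r=11: min(20,17)*9=153 best=272, r--
l=2 r=10: min(20,7)*8=56 best=272, r--
l=2 r=9: min(20,4)*7=28 best=272, r--
l=2 r=8: min(20,14)*6=84 best=272, r--
l=2 r=7: min(20,8)*5=40 best=272, r--
l=2 r=6: min(20,14)*4=56 best=272, r--
l=2 r=5: min(20,14)*3=42 best=272, r--
l=2 r=4: min(20,11)*2=22 best=272, r--
l=2 r=3: min(20,15)*1=15 best=272, r--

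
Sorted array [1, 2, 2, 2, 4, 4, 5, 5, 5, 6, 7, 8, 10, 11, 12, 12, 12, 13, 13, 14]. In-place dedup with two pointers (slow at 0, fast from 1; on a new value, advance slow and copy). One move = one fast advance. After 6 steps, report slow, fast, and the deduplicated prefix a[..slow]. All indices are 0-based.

slow=3, fast=7, prefix=[1, 2, 4, 5]

slow=0 fast=1: a[fast]=2≠a[slow]=1 write a[1]=2, slow++,fast++
slow=1 fast=2: a[fast]=2=a[slow] dup, fast++
slow=1 fast=3: a[fast]=2=a[slow] dup, fast++
slow=1 fast=4: a[fast]=4≠a[slow]=2 write a[2]=4, slow++,fast++
slow=2 fast=5: a[fast]=4=a[slow] dup, fast++
slow=2 fast=6: a[fast]=5≠a[slow]=4 write a[3]=5, slow++,fast++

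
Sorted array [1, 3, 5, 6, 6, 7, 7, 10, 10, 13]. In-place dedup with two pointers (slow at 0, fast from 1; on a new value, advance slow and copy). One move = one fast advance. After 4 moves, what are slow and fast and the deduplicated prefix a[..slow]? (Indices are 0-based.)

slow=3, fast=5, prefix=[1, 3, 5, 6]

slow=0 fast=1: a[fast]=3≠a[slow]=1 write a[1]=3, slow++,fast++
slow=1 fast=2: a[fast]=5≠a[slow]=3 write a[2]=5, slow++,fast++
slow=2 fast=3: a[fast]=6≠a[slow]=5 write a[3]=6, slow++,fast++
slow=3 fast=4: a[fast]=6=a[slow] dup, fast++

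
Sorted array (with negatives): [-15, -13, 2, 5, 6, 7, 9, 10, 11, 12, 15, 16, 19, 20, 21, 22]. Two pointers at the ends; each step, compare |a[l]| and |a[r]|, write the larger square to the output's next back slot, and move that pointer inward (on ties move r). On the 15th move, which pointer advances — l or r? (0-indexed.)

[0,15] |-15|<=|22| out[15]=484 → r--
[0,14] |-15|<=|21| out[14]=441 → r--
[0,13] |-15|<=|20| out[13]=400 → r--
[0,12] |-15|<=|19| out[12]=361 → r--
[0,11] |-15|<=|16| out[11]=256 → r--
[0,10] |-15|<=|15| out[10]=225 → r--
[0,9] |-15|>|12| out[9]=225 → l++
[1,9] |-13|>|12| out[8]=169 → l++
[2,9] |2|<=|12| out[7]=144 → r--
[2,8] |2|<=|11| out[6]=121 → r--
[2,7] |2|<=|10| out[5]=100 → r--
[2,6] |2|<=|9| out[4]=81 → r--
[2,5] |2|<=|7| out[3]=49 → r--
[2,4] |2|<=|6| out[2]=36 → r--
[2,3] |2|<=|5| out[1]=25 → r--

r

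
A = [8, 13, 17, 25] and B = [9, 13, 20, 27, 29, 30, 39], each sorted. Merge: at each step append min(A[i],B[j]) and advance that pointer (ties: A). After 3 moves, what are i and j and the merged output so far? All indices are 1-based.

i=1 j=1: A[i]=8<=B[j]=9 take 8, i++
i=2 j=1: A[i]=13>B[j]=9 take 9, j++
i=2 j=2: A[i]=13<=B[j]=13 take 13, i++

i=3, j=2, merged so far=[8, 9, 13]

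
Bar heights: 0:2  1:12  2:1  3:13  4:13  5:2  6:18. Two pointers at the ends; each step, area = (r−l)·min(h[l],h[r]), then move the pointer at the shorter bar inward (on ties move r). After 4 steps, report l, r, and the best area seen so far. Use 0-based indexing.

l=0 r=6: min(2,18)*6=12 best=12 *, l++
l=1 r=6: min(12,18)*5=60 best=60 *, l++
l=2 r=6: min(1,18)*4=4 best=60, l++
l=3 r=6: min(13,18)*3=39 best=60, l++

l=4, r=6, best area=60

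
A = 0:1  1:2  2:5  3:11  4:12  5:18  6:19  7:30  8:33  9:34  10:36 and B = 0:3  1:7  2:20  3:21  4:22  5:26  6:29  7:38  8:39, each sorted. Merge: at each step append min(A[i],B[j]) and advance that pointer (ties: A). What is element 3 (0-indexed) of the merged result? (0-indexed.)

merged[3] = 5

i=0 j=0: A[i]=1<=B[j]=3 take 1, i++
i=1 j=0: A[i]=2<=B[j]=3 take 2, i++
i=2 j=0: A[i]=5>B[j]=3 take 3, j++
i=2 j=1: A[i]=5<=B[j]=7 take 5, i++
i=3 j=1: A[i]=11>B[j]=7 take 7, j++
i=3 j=2: A[i]=11<=B[j]=20 take 11, i++
i=4 j=2: A[i]=12<=B[j]=20 take 12, i++
i=5 j=2: A[i]=18<=B[j]=20 take 18, i++
i=6 j=2: A[i]=19<=B[j]=20 take 19, i++
i=7 j=2: A[i]=30>B[j]=20 take 20, j++
i=7 j=3: A[i]=30>B[j]=21 take 21, j++
i=7 j=4: A[i]=30>B[j]=22 take 22, j++
i=7 j=5: A[i]=30>B[j]=26 take 26, j++
i=7 j=6: A[i]=30>B[j]=29 take 29, j++
i=7 j=7: A[i]=30<=B[j]=38 take 30, i++
i=8 j=7: A[i]=33<=B[j]=38 take 33, i++
i=9 j=7: A[i]=34<=B[j]=38 take 34, i++
i=10 j=7: A[i]=36<=B[j]=38 take 36, i++
i=11 j=7: A done, take B[j]=38, j++
i=11 j=8: A done, take B[j]=39, j++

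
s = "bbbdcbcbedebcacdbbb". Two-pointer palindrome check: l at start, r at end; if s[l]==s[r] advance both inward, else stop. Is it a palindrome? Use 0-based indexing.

not a palindrome (mismatch at 5,13)

l=0 r=18: 'b'=='b', l++,r--
l=1 r=17: 'b'=='b', l++,r--
l=2 r=16: 'b'=='b', l++,r--
l=3 r=15: 'd'=='d', l++,r--
l=4 r=14: 'c'=='c', l++,r--
l=5 r=13: 'b'!='a', stop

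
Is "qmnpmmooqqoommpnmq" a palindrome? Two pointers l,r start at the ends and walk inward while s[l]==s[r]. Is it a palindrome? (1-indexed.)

palindrome

[1,18] 'q'=='q' → l++,r--
[2,17] 'm'=='m' → l++,r--
[3,16] 'n'=='n' → l++,r--
[4,15] 'p'=='p' → l++,r--
[5,14] 'm'=='m' → l++,r--
[6,13] 'm'=='m' → l++,r--
[7,12] 'o'=='o' → l++,r--
[8,11] 'o'=='o' → l++,r--
[9,10] 'q'=='q' → l++,r--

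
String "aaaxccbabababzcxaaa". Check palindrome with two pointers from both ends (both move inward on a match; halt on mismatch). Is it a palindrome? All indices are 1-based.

not a palindrome (mismatch at 6,14)

l=1 r=19: 'a'=='a', l++,r--
l=2 r=18: 'a'=='a', l++,r--
l=3 r=17: 'a'=='a', l++,r--
l=4 r=16: 'x'=='x', l++,r--
l=5 r=15: 'c'=='c', l++,r--
l=6 r=14: 'c'!='z', stop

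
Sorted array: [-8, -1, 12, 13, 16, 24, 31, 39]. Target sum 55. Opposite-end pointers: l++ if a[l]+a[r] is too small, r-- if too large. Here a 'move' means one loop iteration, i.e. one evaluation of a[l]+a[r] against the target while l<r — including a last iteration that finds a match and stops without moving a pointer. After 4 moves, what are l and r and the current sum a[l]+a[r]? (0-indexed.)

l=4, r=7, sum=55

l=0 r=7: -8+39=31 <55, l++
l=1 r=7: -1+39=38 <55, l++
l=2 r=7: 12+39=51 <55, l++
l=3 r=7: 13+39=52 <55, l++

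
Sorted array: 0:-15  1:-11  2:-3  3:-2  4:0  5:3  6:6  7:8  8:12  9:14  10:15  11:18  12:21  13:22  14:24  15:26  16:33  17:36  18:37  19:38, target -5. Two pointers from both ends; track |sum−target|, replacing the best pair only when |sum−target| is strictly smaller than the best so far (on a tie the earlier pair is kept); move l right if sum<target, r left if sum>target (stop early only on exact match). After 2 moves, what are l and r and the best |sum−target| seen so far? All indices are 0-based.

l=0 r=19: -15+38=23 d=28 *, r--
l=0 r=18: -15+37=22 d=27 *, r--

l=0, r=17, best |Δ|=27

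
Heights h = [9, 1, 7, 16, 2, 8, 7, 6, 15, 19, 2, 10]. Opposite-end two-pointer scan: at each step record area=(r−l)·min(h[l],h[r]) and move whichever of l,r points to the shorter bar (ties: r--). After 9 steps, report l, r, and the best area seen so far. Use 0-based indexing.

l=7, r=9, best area=99

l=0 r=11: min(9,10)*11=99 best=99 *, l++
l=1 r=11: min(1,10)*10=10 best=99, l++
l=2 r=11: min(7,10)*9=63 best=99, l++
l=3 r=11: min(16,10)*8=80 best=99, r--
l=3 r=10: min(16,2)*7=14 best=99, r--
l=3 r=9: min(16,19)*6=96 best=99, l++
l=4 r=9: min(2,19)*5=10 best=99, l++
l=5 r=9: min(8,19)*4=32 best=99, l++
l=6 r=9: min(7,19)*3=21 best=99, l++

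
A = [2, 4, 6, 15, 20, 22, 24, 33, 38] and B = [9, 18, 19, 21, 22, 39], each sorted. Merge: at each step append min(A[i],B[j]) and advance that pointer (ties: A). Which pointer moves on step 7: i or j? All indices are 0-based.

i=0 j=0: A[i]=2<=B[j]=9 take 2, i++
i=1 j=0: A[i]=4<=B[j]=9 take 4, i++
i=2 j=0: A[i]=6<=B[j]=9 take 6, i++
i=3 j=0: A[i]=15>B[j]=9 take 9, j++
i=3 j=1: A[i]=15<=B[j]=18 take 15, i++
i=4 j=1: A[i]=20>B[j]=18 take 18, j++
i=4 j=2: A[i]=20>B[j]=19 take 19, j++

j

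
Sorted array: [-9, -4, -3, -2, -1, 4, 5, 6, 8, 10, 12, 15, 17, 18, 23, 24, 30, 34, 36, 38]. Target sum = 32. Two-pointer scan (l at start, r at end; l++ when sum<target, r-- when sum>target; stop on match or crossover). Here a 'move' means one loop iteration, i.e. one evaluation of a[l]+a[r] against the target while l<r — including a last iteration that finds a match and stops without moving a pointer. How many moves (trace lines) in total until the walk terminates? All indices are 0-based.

l=0 r=19: -9+38=29 <32, l++
l=1 r=19: -4+38=34 >32, r--
l=1 r=18: -4+36=32, found

3 moves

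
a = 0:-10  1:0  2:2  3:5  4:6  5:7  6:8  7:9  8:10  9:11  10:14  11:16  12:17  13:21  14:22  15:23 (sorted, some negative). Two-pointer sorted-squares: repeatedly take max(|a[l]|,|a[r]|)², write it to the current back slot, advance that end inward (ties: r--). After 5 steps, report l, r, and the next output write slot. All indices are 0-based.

[0,15] |-10|<=|23| out[15]=529 → r--
[0,14] |-10|<=|22| out[14]=484 → r--
[0,13] |-10|<=|21| out[13]=441 → r--
[0,12] |-10|<=|17| out[12]=289 → r--
[0,11] |-10|<=|16| out[11]=256 → r--

l=0, r=10, next write slot=10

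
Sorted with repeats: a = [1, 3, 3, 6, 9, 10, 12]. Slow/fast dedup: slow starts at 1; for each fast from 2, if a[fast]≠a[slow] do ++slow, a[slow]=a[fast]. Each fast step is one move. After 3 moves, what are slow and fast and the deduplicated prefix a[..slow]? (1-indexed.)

slow=1 fast=2: a[fast]=3≠a[slow]=1 write a[2]=3, slow++,fast++
slow=2 fast=3: a[fast]=3=a[slow] dup, fast++
slow=2 fast=4: a[fast]=6≠a[slow]=3 write a[3]=6, slow++,fast++

slow=3, fast=5, prefix=[1, 3, 6]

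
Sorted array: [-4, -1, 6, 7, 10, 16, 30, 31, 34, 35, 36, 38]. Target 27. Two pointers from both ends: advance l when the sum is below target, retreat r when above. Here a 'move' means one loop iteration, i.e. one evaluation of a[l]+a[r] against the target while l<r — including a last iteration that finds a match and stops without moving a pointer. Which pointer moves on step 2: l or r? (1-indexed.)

r

[1,12] -4+38=34 >27 → r--
[1,11] -4+36=32 >27 → r--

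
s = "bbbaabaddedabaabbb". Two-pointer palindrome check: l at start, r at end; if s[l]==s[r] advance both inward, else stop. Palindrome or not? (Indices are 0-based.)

[0,17] 'b'=='b' → l++,r--
[1,16] 'b'=='b' → l++,r--
[2,15] 'b'=='b' → l++,r--
[3,14] 'a'=='a' → l++,r--
[4,13] 'a'=='a' → l++,r--
[5,12] 'b'=='b' → l++,r--
[6,11] 'a'=='a' → l++,r--
[7,10] 'd'=='d' → l++,r--
[8,9] 'd'!='e' → stop

not a palindrome (mismatch at 8,9)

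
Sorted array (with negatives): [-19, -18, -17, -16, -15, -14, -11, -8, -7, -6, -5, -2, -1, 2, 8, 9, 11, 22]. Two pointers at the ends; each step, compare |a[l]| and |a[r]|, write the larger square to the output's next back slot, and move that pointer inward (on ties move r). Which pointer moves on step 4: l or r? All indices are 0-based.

[0,17] |-19|<=|22| out[17]=484 → r--
[0,16] |-19|>|11| out[16]=361 → l++
[1,16] |-18|>|11| out[15]=324 → l++
[2,16] |-17|>|11| out[14]=289 → l++

l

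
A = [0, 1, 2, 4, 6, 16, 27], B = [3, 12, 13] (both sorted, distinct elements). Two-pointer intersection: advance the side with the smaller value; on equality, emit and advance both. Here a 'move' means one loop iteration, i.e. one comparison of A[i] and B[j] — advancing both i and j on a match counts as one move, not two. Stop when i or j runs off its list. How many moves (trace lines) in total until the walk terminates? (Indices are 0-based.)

8 moves

i=0 j=0: 0<3, i++
i=1 j=0: 1<3, i++
i=2 j=0: 2<3, i++
i=3 j=0: 4>3, j++
i=3 j=1: 4<12, i++
i=4 j=1: 6<12, i++
i=5 j=1: 16>12, j++
i=5 j=2: 16>13, j++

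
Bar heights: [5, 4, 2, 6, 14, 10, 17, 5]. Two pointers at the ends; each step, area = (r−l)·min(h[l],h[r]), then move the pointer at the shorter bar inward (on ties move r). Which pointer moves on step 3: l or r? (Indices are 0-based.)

[0,7] min(5,5)*7=35 best=35 * → r--
[0,6] min(5,17)*6=30 best=35 → l++
[1,6] min(4,17)*5=20 best=35 → l++

l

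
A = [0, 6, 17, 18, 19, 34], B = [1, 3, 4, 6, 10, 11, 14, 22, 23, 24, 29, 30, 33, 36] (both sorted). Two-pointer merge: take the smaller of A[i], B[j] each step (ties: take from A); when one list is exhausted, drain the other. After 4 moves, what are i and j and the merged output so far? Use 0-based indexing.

i=0 j=0: A[i]=0<=B[j]=1 take 0, i++
i=1 j=0: A[i]=6>B[j]=1 take 1, j++
i=1 j=1: A[i]=6>B[j]=3 take 3, j++
i=1 j=2: A[i]=6>B[j]=4 take 4, j++

i=1, j=3, merged so far=[0, 1, 3, 4]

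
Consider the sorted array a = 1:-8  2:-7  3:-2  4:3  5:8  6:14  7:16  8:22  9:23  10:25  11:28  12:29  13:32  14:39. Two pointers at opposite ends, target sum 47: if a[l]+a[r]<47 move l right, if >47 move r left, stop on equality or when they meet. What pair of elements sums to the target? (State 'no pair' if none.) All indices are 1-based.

(8, 39)

l=1 r=14: -8+39=31 <47, l++
l=2 r=14: -7+39=32 <47, l++
l=3 r=14: -2+39=37 <47, l++
l=4 r=14: 3+39=42 <47, l++
l=5 r=14: 8+39=47, found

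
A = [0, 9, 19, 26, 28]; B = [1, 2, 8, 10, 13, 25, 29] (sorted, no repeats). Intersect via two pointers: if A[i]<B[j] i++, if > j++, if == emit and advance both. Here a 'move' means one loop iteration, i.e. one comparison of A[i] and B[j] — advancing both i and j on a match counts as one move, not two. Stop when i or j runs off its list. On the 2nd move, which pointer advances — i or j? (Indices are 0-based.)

[i=0,j=0] 0<1 → i++
[i=1,j=0] 9>1 → j++

j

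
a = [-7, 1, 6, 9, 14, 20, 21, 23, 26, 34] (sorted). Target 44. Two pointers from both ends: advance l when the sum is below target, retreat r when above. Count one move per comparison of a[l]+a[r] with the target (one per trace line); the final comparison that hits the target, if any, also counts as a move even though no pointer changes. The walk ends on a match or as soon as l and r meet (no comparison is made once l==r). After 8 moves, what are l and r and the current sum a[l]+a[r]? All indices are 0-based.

[0,9] -7+34=27 <44 → l++
[1,9] 1+34=35 <44 → l++
[2,9] 6+34=40 <44 → l++
[3,9] 9+34=43 <44 → l++
[4,9] 14+34=48 >44 → r--
[4,8] 14+26=40 <44 → l++
[5,8] 20+26=46 >44 → r--
[5,7] 20+23=43 <44 → l++

l=6, r=7, sum=44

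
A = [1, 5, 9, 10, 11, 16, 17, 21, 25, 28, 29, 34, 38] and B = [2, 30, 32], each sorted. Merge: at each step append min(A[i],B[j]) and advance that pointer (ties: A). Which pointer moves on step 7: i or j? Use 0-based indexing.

i

[i=0,j=0] A[i]=1<=B[j]=2 take 1 → i++
[i=1,j=0] A[i]=5>B[j]=2 take 2 → j++
[i=1,j=1] A[i]=5<=B[j]=30 take 5 → i++
[i=2,j=1] A[i]=9<=B[j]=30 take 9 → i++
[i=3,j=1] A[i]=10<=B[j]=30 take 10 → i++
[i=4,j=1] A[i]=11<=B[j]=30 take 11 → i++
[i=5,j=1] A[i]=16<=B[j]=30 take 16 → i++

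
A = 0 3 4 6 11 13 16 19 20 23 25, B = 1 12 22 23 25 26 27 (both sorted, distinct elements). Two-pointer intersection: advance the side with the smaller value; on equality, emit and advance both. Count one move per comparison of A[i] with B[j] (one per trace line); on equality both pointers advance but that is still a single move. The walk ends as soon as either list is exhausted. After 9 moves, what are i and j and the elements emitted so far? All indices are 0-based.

i=7, j=2, emitted=[]

[i=0,j=0] 0<1 → i++
[i=1,j=0] 3>1 → j++
[i=1,j=1] 3<12 → i++
[i=2,j=1] 4<12 → i++
[i=3,j=1] 6<12 → i++
[i=4,j=1] 11<12 → i++
[i=5,j=1] 13>12 → j++
[i=5,j=2] 13<22 → i++
[i=6,j=2] 16<22 → i++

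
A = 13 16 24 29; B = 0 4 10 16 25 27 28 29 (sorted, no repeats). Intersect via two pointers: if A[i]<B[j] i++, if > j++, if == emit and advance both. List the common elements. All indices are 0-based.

i=0 j=0: 13>0, j++
i=0 j=1: 13>4, j++
i=0 j=2: 13>10, j++
i=0 j=3: 13<16, i++
i=1 j=3: 16==16 emit, i++,j++
i=2 j=4: 24<25, i++
i=3 j=4: 29>25, j++
i=3 j=5: 29>27, j++
i=3 j=6: 29>28, j++
i=3 j=7: 29==29 emit, i++,j++

intersection = [16, 29]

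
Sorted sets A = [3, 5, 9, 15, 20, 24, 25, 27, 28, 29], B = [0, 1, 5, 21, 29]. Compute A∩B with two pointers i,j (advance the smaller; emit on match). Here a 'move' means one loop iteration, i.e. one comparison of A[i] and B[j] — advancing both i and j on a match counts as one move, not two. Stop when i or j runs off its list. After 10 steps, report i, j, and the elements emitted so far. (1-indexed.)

[i=1,j=1] 3>0 → j++
[i=1,j=2] 3>1 → j++
[i=1,j=3] 3<5 → i++
[i=2,j=3] 5==5 emit → i++,j++
[i=3,j=4] 9<21 → i++
[i=4,j=4] 15<21 → i++
[i=5,j=4] 20<21 → i++
[i=6,j=4] 24>21 → j++
[i=6,j=5] 24<29 → i++
[i=7,j=5] 25<29 → i++

i=8, j=5, emitted=[5]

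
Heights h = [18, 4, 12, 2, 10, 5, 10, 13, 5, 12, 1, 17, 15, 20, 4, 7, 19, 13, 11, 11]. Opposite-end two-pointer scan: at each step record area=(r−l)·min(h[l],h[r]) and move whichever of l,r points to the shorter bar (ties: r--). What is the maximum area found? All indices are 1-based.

[1,20] min(18,11)*19=209 best=209 * → r--
[1,19] min(18,11)*18=198 best=209 → r--
[1,18] min(18,13)*17=221 best=221 * → r--
[1,17] min(18,19)*16=288 best=288 * → l++
[2,17] min(4,19)*15=60 best=288 → l++
[3,17] min(12,19)*14=168 best=288 → l++
[4,17] min(2,19)*13=26 best=288 → l++
[5,17] min(10,19)*12=120 best=288 → l++
[6,17] min(5,19)*11=55 best=288 → l++
[7,17] min(10,19)*10=100 best=288 → l++
[8,17] min(13,19)*9=117 best=288 → l++
[9,17] min(5,19)*8=40 best=288 → l++
[10,17] min(12,19)*7=84 best=288 → l++
[11,17] min(1,19)*6=6 best=288 → l++
[12,17] min(17,19)*5=85 best=288 → l++
[13,17] min(15,19)*4=60 best=288 → l++
[14,17] min(20,19)*3=57 best=288 → r--
[14,16] min(20,7)*2=14 best=288 → r--
[14,15] min(20,4)*1=4 best=288 → r--

max area = 288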